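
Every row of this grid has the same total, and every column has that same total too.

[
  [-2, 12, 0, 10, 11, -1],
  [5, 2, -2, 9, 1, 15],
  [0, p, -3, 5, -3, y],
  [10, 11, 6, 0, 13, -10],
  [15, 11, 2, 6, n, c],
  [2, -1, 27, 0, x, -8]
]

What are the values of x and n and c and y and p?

x = 10, n = -2, c = -2, y = 36, p = -5

Rows 1 and 2 both sum to 30, so that's the common total.
Column 2: 12 + 2 + 11 + 11 − 1 = 35, so its missing entry is 30 − 35 = -5.
Row 6: 2 − 1 + 27 + 0 − 8 = 20, so its missing entry is 30 − 20 = 10.
Column 5: 11 + 1 − 3 + 13 + 10 = 32, so its missing entry is 30 − 32 = -2.
Row 5: 15 + 11 + 2 + 6 − 2 = 32, so its missing entry is 30 − 32 = -2.
Row 3: 0 − 5 − 3 + 5 − 3 = -6, so its missing entry is 30 − (-6) = 36.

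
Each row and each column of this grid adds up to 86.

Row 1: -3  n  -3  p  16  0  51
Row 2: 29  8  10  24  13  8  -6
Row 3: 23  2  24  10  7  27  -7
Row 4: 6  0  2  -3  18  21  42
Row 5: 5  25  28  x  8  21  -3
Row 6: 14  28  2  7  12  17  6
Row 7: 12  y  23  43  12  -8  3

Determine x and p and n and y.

x = 2, p = 3, n = 22, y = 1

The known cells in row 7 total 85, leaving 86 − 85 = 1 for the blank.
The known cells in column 2 total 64, leaving 86 − 64 = 22 for the blank.
The known cells in row 1 total 83, leaving 86 − 83 = 3 for the blank.
The known cells in row 5 total 84, leaving 86 − 84 = 2 for the blank.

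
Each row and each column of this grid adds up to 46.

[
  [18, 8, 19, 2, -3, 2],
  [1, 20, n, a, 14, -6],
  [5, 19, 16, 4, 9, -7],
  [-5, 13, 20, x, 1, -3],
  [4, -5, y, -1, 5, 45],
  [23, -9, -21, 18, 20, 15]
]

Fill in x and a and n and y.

x = 20, a = 3, n = 14, y = -2

Row 4: -5 + 13 + 20 + 1 − 3 = 26, so its missing entry is 46 − 26 = 20.
Column 4: 2 + 4 + 20 − 1 + 18 = 43, so its missing entry is 46 − 43 = 3.
Row 2: 1 + 20 + 3 + 14 − 6 = 32, so its missing entry is 46 − 32 = 14.
Row 5: 4 − 5 − 1 + 5 + 45 = 48, so its missing entry is 46 − 48 = -2.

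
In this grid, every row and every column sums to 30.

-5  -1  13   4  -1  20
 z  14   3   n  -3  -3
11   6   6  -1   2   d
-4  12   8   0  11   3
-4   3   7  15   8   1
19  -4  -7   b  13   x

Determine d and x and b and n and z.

The known cells in column 1 total 17, leaving 30 − 17 = 13 for the blank.
The known cells in row 3 total 24, leaving 30 − 24 = 6 for the blank.
The known cells in column 6 total 27, leaving 30 − 27 = 3 for the blank.
The known cells in row 6 total 24, leaving 30 − 24 = 6 for the blank.
The known cells in row 2 total 24, leaving 30 − 24 = 6 for the blank.

d = 6, x = 3, b = 6, n = 6, z = 13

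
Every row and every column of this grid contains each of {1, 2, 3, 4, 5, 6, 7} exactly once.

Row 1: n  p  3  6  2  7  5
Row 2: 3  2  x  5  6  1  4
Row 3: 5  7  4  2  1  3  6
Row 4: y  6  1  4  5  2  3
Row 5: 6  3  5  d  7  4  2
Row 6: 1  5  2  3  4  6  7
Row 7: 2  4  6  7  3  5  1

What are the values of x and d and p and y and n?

For row 1, column 2: column 2 already has {2, 3, 4, 5, 6, 7}; that leaves 1.
For row 2, column 3: row 2 already has {1, 2, 3, 4, 5, 6}; that leaves 7.
Cell (1,1): row 1 already has {1, 2, 3, 5, 6, 7} → 4.
Cell (5,4): row 5 already has {2, 3, 4, 5, 6, 7} → 1.
For row 4, column 1: row 4 already has {1, 2, 3, 4, 5, 6}; that leaves 7.

x = 7, d = 1, p = 1, y = 7, n = 4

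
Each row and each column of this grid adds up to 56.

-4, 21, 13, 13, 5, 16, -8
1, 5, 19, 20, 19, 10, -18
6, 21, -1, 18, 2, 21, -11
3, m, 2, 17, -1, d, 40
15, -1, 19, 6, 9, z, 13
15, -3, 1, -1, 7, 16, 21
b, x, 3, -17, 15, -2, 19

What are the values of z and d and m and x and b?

Row 5 has 15 − 1 + 19 + 6 + 9 + 13 = 61; the blank must be 56 − 61 = -5.
Column 1 has -4 + 1 + 6 + 3 + 15 + 15 = 36; the blank must be 56 − 36 = 20.
Row 7 has 20 + 3 − 17 + 15 − 2 + 19 = 38; the blank must be 56 − 38 = 18.
Column 2 has 21 + 5 + 21 − 1 − 3 + 18 = 61; the blank must be 56 − 61 = -5.
Row 4 has 3 − 5 + 2 + 17 − 1 + 40 = 56; the blank must be 56 − 56 = 0.

z = -5, d = 0, m = -5, x = 18, b = 20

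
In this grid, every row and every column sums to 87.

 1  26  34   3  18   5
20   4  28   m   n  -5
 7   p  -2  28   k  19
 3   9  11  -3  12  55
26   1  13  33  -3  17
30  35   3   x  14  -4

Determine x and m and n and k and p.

Column 2 has 26 + 4 + 9 + 1 + 35 = 75; the blank must be 87 − 75 = 12.
Row 3 has 7 + 12 − 2 + 28 + 19 = 64; the blank must be 87 − 64 = 23.
Column 5 has 18 + 23 + 12 − 3 + 14 = 64; the blank must be 87 − 64 = 23.
Row 6 has 30 + 35 + 3 + 14 − 4 = 78; the blank must be 87 − 78 = 9.
Row 2 has 20 + 4 + 28 + 23 − 5 = 70; the blank must be 87 − 70 = 17.

x = 9, m = 17, n = 23, k = 23, p = 12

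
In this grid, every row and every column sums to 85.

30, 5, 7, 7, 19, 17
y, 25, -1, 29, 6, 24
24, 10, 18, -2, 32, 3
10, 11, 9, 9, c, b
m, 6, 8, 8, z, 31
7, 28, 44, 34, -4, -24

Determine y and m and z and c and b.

y = 2, m = 12, z = 20, c = 12, b = 34

Row 2 has 25 − 1 + 29 + 6 + 24 = 83; the blank must be 85 − 83 = 2.
Column 1 has 30 + 2 + 24 + 10 + 7 = 73; the blank must be 85 − 73 = 12.
Row 5 has 12 + 6 + 8 + 8 + 31 = 65; the blank must be 85 − 65 = 20.
Column 5 has 19 + 6 + 32 + 20 − 4 = 73; the blank must be 85 − 73 = 12.
Row 4 has 10 + 11 + 9 + 9 + 12 = 51; the blank must be 85 − 51 = 34.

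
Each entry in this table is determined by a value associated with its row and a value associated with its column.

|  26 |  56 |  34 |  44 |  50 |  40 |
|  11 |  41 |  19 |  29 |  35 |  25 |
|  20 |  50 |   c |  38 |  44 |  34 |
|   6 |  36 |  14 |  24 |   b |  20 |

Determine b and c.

b = 30, c = 28

The difference between any two rows is the same in every column — this is an addition table with the headers hidden.
Row 4 minus row 1 is 24 − 44 = -20, so its entry in column 5 is 50 + (-20) = 30.
Row 3 minus row 1 is 38 − 44 = -6, so its entry in column 3 is 34 + (-6) = 28.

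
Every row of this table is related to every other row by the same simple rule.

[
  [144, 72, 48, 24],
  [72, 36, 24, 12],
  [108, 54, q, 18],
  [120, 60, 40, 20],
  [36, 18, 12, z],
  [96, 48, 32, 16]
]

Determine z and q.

z = 6, q = 36

Each row is a constant multiple of every other row — this is a multiplication table with the headers hidden.
Row 5 is 36/144 = 1/4 times row 1, so its entry in column 4 is 24 × 1/4 = 6.
Row 3 is 108/144 = 3/4 times row 1, so its entry in column 3 is 48 × 3/4 = 36.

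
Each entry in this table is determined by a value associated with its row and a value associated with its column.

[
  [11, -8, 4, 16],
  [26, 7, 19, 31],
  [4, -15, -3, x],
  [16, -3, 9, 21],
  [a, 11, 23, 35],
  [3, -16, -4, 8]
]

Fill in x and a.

x = 9, a = 30

The difference between any two rows is the same in every column — this is an addition table with the headers hidden.
Row 3 minus row 1 is -15 − (-8) = -7, so its entry in column 4 is 16 + (-7) = 9.
Row 5 minus row 1 is 11 − (-8) = 19, so its entry in column 1 is 11 + 19 = 30.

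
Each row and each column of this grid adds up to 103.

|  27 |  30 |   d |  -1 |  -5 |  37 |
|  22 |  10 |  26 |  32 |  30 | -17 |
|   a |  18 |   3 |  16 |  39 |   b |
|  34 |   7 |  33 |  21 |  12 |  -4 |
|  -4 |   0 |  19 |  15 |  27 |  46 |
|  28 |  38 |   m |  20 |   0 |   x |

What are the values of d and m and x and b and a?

d = 15, m = 7, x = 10, b = 31, a = -4

Column 1: 27 + 22 + 34 − 4 + 28 = 107, so its missing entry is 103 − 107 = -4.
Row 1: 27 + 30 − 1 − 5 + 37 = 88, so its missing entry is 103 − 88 = 15.
Row 3: -4 + 18 + 3 + 16 + 39 = 72, so its missing entry is 103 − 72 = 31.
Column 6: 37 − 17 + 31 − 4 + 46 = 93, so its missing entry is 103 − 93 = 10.
Row 6: 28 + 38 + 20 + 0 + 10 = 96, so its missing entry is 103 − 96 = 7.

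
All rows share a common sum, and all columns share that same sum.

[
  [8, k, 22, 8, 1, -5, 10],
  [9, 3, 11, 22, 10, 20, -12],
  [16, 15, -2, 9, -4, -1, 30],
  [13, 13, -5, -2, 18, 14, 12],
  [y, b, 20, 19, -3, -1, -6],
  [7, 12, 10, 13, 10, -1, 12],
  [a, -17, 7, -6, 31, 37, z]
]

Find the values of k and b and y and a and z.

Rows 2 and 3 both sum to 63, so that's the common total.
Row 1 has 8 + 22 + 8 + 1 − 5 + 10 = 44; the blank must be 63 − 44 = 19.
Column 7 has 10 − 12 + 30 + 12 − 6 + 12 = 46; the blank must be 63 − 46 = 17.
Row 7 has -17 + 7 − 6 + 31 + 37 + 17 = 69; the blank must be 63 − 69 = -6.
Column 1 has 8 + 9 + 16 + 13 + 7 − 6 = 47; the blank must be 63 − 47 = 16.
Row 5 has 16 + 20 + 19 − 3 − 1 − 6 = 45; the blank must be 63 − 45 = 18.

k = 19, b = 18, y = 16, a = -6, z = 17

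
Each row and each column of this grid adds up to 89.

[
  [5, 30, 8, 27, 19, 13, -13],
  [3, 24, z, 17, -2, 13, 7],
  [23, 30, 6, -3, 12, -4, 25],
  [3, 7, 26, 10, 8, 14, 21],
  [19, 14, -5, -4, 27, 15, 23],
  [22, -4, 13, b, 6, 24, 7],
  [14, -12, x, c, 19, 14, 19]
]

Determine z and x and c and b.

Row 6 has 22 − 4 + 13 + 6 + 24 + 7 = 68; the blank must be 89 − 68 = 21.
Row 2 has 3 + 24 + 17 − 2 + 13 + 7 = 62; the blank must be 89 − 62 = 27.
Column 3 has 8 + 27 + 6 + 26 − 5 + 13 = 75; the blank must be 89 − 75 = 14.
Row 7 has 14 − 12 + 14 + 19 + 14 + 19 = 68; the blank must be 89 − 68 = 21.

z = 27, x = 14, c = 21, b = 21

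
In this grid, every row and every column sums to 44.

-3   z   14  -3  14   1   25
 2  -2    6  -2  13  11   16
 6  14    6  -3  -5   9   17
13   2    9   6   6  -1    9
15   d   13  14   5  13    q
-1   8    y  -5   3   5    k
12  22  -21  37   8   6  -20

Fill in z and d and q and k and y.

Row 1: -3 + 14 − 3 + 14 + 1 + 25 = 48, so its missing entry is 44 − 48 = -4.
Column 2: -4 − 2 + 14 + 2 + 8 + 22 = 40, so its missing entry is 44 − 40 = 4.
Row 5: 15 + 4 + 13 + 14 + 5 + 13 = 64, so its missing entry is 44 − 64 = -20.
Column 7: 25 + 16 + 17 + 9 − 20 − 20 = 27, so its missing entry is 44 − 27 = 17.
Row 6: -1 + 8 − 5 + 3 + 5 + 17 = 27, so its missing entry is 44 − 27 = 17.

z = -4, d = 4, q = -20, k = 17, y = 17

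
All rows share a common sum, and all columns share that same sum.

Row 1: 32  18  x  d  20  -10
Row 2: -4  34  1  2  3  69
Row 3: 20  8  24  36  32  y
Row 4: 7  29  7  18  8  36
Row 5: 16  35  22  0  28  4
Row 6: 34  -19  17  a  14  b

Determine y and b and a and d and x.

Rows 2 and 4 both sum to 105, so that's the common total.
Column 3: 1 + 24 + 7 + 22 + 17 = 71, so its missing entry is 105 − 71 = 34.
Row 1: 32 + 18 + 34 + 20 − 10 = 94, so its missing entry is 105 − 94 = 11.
Column 4: 11 + 2 + 36 + 18 + 0 = 67, so its missing entry is 105 − 67 = 38.
Row 6: 34 − 19 + 17 + 38 + 14 = 84, so its missing entry is 105 − 84 = 21.
Row 3: 20 + 8 + 24 + 36 + 32 = 120, so its missing entry is 105 − 120 = -15.

y = -15, b = 21, a = 38, d = 11, x = 34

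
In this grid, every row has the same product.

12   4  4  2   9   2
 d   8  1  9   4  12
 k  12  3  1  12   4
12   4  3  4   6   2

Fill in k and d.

k = 4, d = 2

Rows 1 and 4 each multiply to 6912, so every row has product 6912.
Row 3: 12×3×1×12×4 = 1728, so the missing entry is 6912 ÷ 1728 = 4.
Row 2: 8×1×9×4×12 = 3456, so the missing entry is 6912 ÷ 3456 = 2.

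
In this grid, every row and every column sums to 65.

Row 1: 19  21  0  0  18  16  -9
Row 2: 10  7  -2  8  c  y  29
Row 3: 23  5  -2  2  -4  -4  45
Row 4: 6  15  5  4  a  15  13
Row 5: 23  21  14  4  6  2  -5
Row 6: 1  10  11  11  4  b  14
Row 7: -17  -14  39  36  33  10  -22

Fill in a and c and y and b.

a = 7, c = 1, y = 12, b = 14

Row 6 has 1 + 10 + 11 + 11 + 4 + 14 = 51; the blank must be 65 − 51 = 14.
Row 4 has 6 + 15 + 5 + 4 + 15 + 13 = 58; the blank must be 65 − 58 = 7.
Column 5 has 18 − 4 + 7 + 6 + 4 + 33 = 64; the blank must be 65 − 64 = 1.
Row 2 has 10 + 7 − 2 + 8 + 1 + 29 = 53; the blank must be 65 − 53 = 12.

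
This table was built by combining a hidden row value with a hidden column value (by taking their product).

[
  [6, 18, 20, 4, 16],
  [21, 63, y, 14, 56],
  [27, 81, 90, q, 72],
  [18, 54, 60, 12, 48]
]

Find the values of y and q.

y = 70, q = 18

Each row is a constant multiple of every other row — this is a multiplication table with the headers hidden.
Row 2 is 21/6 = 7/2 times row 1, so its entry in column 3 is 20 × 7/2 = 70.
Row 3 is 27/6 = 9/2 times row 1, so its entry in column 4 is 4 × 9/2 = 18.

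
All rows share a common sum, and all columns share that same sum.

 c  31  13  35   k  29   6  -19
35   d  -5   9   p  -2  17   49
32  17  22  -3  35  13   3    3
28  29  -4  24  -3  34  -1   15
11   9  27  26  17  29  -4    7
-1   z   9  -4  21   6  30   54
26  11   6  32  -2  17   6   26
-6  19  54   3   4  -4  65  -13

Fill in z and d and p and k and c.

z = 7, d = -1, p = 20, k = 30, c = -3

Rows 3 and 4 both sum to 122, so that's the common total.
The known cells in column 1 total 125, leaving 122 − 125 = -3 for the blank.
The known cells in row 1 total 92, leaving 122 − 92 = 30 for the blank.
The known cells in row 6 total 115, leaving 122 − 115 = 7 for the blank.
The known cells in column 2 total 123, leaving 122 − 123 = -1 for the blank.
The known cells in row 2 total 102, leaving 122 − 102 = 20 for the blank.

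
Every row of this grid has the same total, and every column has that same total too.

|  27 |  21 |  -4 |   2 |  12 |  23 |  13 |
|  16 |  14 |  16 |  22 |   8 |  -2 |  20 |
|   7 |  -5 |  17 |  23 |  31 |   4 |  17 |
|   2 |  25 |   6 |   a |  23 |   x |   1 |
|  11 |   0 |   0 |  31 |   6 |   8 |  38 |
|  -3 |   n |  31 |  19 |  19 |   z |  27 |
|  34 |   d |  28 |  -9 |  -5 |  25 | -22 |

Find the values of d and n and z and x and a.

Rows 1 and 2 both sum to 94, so that's the common total.
Row 7 has 34 + 28 − 9 − 5 + 25 − 22 = 51; the blank must be 94 − 51 = 43.
Column 2 has 21 + 14 − 5 + 25 + 0 + 43 = 98; the blank must be 94 − 98 = -4.
Row 6 has -3 − 4 + 31 + 19 + 19 + 27 = 89; the blank must be 94 − 89 = 5.
Column 4 has 2 + 22 + 23 + 31 + 19 − 9 = 88; the blank must be 94 − 88 = 6.
Row 4 has 2 + 25 + 6 + 6 + 23 + 1 = 63; the blank must be 94 − 63 = 31.

d = 43, n = -4, z = 5, x = 31, a = 6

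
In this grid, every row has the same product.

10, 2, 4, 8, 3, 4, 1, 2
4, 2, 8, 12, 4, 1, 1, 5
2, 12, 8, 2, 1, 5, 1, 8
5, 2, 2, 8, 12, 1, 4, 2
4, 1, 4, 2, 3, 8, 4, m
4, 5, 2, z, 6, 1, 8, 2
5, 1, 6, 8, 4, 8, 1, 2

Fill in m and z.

m = 5, z = 4

Rows 4 and 7 each multiply to 15360, so every row has product 15360.
Row 5: 4×1×4×2×3×8×4 = 3072, so the missing entry is 15360 ÷ 3072 = 5.
Row 6: 4×5×2×6×1×8×2 = 3840, so the missing entry is 15360 ÷ 3840 = 4.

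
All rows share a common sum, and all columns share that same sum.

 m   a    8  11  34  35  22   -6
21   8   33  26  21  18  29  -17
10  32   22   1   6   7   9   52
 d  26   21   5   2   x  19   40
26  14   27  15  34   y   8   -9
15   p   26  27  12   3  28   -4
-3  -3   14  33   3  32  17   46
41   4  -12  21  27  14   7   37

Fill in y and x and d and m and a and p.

Rows 2 and 3 both sum to 139, so that's the common total.
Row 6: 15 + 26 + 27 + 12 + 3 + 28 − 4 = 107, so its missing entry is 139 − 107 = 32.
Column 2: 8 + 32 + 26 + 14 + 32 − 3 + 4 = 113, so its missing entry is 139 − 113 = 26.
Row 1: 26 + 8 + 11 + 34 + 35 + 22 − 6 = 130, so its missing entry is 139 − 130 = 9.
Column 1: 9 + 21 + 10 + 26 + 15 − 3 + 41 = 119, so its missing entry is 139 − 119 = 20.
Row 5: 26 + 14 + 27 + 15 + 34 + 8 − 9 = 115, so its missing entry is 139 − 115 = 24.
Row 4: 20 + 26 + 21 + 5 + 2 + 19 + 40 = 133, so its missing entry is 139 − 133 = 6.

y = 24, x = 6, d = 20, m = 9, a = 26, p = 32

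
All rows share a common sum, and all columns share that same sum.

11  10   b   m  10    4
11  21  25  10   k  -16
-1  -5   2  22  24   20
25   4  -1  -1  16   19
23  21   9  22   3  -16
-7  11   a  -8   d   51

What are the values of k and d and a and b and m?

k = 11, d = -2, a = 17, b = 10, m = 17

Rows 3 and 4 both sum to 62, so that's the common total.
Column 4: 10 + 22 − 1 + 22 − 8 = 45, so its missing entry is 62 − 45 = 17.
Row 2: 11 + 21 + 25 + 10 − 16 = 51, so its missing entry is 62 − 51 = 11.
Column 5: 10 + 11 + 24 + 16 + 3 = 64, so its missing entry is 62 − 64 = -2.
Row 1: 11 + 10 + 17 + 10 + 4 = 52, so its missing entry is 62 − 52 = 10.
Row 6: -7 + 11 − 8 − 2 + 51 = 45, so its missing entry is 62 − 45 = 17.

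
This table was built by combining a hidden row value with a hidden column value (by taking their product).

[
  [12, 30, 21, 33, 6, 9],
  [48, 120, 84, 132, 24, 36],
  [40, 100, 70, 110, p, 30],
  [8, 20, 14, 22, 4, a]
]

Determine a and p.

Each row is a constant multiple of every other row — this is a multiplication table with the headers hidden.
Row 4 is 14/21 = 2/3 times row 1, so its entry in column 6 is 9 × 2/3 = 6.
Row 3 is 70/21 = 10/3 times row 1, so its entry in column 5 is 6 × 10/3 = 20.

a = 6, p = 20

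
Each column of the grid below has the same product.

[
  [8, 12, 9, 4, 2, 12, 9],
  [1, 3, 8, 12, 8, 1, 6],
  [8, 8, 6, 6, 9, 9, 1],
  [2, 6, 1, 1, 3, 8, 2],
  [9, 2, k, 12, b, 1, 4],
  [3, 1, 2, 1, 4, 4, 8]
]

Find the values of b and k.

Columns 1 and 7 each multiply to 3456, so every column has product 3456.
Column 5: 2×8×9×3×4 = 1728, so the missing entry is 3456 ÷ 1728 = 2.
Column 3: 9×8×6×1×2 = 864, so the missing entry is 3456 ÷ 864 = 4.

b = 2, k = 4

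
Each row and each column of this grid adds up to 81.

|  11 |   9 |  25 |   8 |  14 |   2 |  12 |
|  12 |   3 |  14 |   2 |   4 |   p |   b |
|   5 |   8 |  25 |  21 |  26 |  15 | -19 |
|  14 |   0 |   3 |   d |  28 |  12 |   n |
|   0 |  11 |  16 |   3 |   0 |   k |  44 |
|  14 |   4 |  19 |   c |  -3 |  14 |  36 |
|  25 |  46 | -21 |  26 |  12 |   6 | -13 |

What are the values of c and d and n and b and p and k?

The known cells in row 5 total 74, leaving 81 − 74 = 7 for the blank.
The known cells in column 6 total 56, leaving 81 − 56 = 25 for the blank.
The known cells in row 6 total 84, leaving 81 − 84 = -3 for the blank.
The known cells in column 4 total 57, leaving 81 − 57 = 24 for the blank.
The known cells in row 4 total 81, leaving 81 − 81 = 0 for the blank.
The known cells in row 2 total 60, leaving 81 − 60 = 21 for the blank.

c = -3, d = 24, n = 0, b = 21, p = 25, k = 7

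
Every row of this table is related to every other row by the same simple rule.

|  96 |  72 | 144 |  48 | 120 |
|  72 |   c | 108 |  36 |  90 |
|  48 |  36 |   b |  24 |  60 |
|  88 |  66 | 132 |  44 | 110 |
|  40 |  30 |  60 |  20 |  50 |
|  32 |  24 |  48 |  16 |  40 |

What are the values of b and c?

b = 72, c = 54

Each row is a constant multiple of every other row — this is a multiplication table with the headers hidden.
Row 3 is 60/120 = 1/2 times row 1, so its entry in column 3 is 144 × 1/2 = 72.
Row 2 is 90/120 = 3/4 times row 1, so its entry in column 2 is 72 × 3/4 = 54.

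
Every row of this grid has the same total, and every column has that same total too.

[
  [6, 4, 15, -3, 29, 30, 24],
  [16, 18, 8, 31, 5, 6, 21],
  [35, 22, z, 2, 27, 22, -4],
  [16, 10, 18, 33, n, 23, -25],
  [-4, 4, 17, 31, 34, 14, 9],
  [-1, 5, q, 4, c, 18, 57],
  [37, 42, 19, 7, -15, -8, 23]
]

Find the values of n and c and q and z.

Rows 1 and 2 both sum to 105, so that's the common total.
The known cells in row 3 total 104, leaving 105 − 104 = 1 for the blank.
The known cells in row 4 total 75, leaving 105 − 75 = 30 for the blank.
The known cells in column 5 total 110, leaving 105 − 110 = -5 for the blank.
The known cells in row 6 total 78, leaving 105 − 78 = 27 for the blank.

n = 30, c = -5, q = 27, z = 1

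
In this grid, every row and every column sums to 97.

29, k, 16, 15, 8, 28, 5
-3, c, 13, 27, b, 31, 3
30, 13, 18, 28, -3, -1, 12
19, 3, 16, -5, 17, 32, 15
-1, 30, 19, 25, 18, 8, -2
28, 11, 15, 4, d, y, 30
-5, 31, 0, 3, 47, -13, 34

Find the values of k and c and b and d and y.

Row 1: 29 + 16 + 15 + 8 + 28 + 5 = 101, so its missing entry is 97 − 101 = -4.
Column 6: 28 + 31 − 1 + 32 + 8 − 13 = 85, so its missing entry is 97 − 85 = 12.
Column 2: -4 + 13 + 3 + 30 + 11 + 31 = 84, so its missing entry is 97 − 84 = 13.
Row 6: 28 + 11 + 15 + 4 + 12 + 30 = 100, so its missing entry is 97 − 100 = -3.
Row 2: -3 + 13 + 13 + 27 + 31 + 3 = 84, so its missing entry is 97 − 84 = 13.

k = -4, c = 13, b = 13, d = -3, y = 12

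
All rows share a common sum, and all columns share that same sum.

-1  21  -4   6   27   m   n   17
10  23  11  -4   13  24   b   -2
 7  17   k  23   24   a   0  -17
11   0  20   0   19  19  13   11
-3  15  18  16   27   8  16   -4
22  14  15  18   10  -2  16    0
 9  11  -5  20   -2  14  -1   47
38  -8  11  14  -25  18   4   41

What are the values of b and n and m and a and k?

b = 18, n = 27, m = 0, a = 12, k = 27

Rows 4 and 5 both sum to 93, so that's the common total.
The known cells in column 3 total 66, leaving 93 − 66 = 27 for the blank.
The known cells in row 2 total 75, leaving 93 − 75 = 18 for the blank.
The known cells in column 7 total 66, leaving 93 − 66 = 27 for the blank.
The known cells in row 1 total 93, leaving 93 − 93 = 0 for the blank.
The known cells in row 3 total 81, leaving 93 − 81 = 12 for the blank.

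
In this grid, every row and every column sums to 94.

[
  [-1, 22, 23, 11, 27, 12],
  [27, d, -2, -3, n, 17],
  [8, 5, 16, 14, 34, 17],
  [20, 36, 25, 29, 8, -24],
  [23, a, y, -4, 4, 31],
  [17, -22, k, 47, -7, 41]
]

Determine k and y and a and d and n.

k = 18, y = 14, a = 26, d = 27, n = 28

Column 5 has 27 + 34 + 8 + 4 − 7 = 66; the blank must be 94 − 66 = 28.
Row 2 has 27 − 2 − 3 + 28 + 17 = 67; the blank must be 94 − 67 = 27.
Column 2 has 22 + 27 + 5 + 36 − 22 = 68; the blank must be 94 − 68 = 26.
Row 5 has 23 + 26 − 4 + 4 + 31 = 80; the blank must be 94 − 80 = 14.
Row 6 has 17 − 22 + 47 − 7 + 41 = 76; the blank must be 94 − 76 = 18.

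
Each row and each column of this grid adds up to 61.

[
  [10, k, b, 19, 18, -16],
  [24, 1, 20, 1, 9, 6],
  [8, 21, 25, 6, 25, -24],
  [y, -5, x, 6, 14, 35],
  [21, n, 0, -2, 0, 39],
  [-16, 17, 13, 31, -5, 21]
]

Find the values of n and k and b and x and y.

The known cells in column 1 total 47, leaving 61 − 47 = 14 for the blank.
The known cells in row 4 total 64, leaving 61 − 64 = -3 for the blank.
The known cells in column 3 total 55, leaving 61 − 55 = 6 for the blank.
The known cells in row 1 total 37, leaving 61 − 37 = 24 for the blank.
The known cells in row 5 total 58, leaving 61 − 58 = 3 for the blank.

n = 3, k = 24, b = 6, x = -3, y = 14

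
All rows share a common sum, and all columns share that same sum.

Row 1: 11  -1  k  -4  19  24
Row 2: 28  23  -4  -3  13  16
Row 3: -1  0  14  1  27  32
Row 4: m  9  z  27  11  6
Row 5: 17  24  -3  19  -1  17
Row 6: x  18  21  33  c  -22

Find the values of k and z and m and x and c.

k = 24, z = 21, m = -1, x = 19, c = 4

Rows 2 and 3 both sum to 73, so that's the common total.
The known cells in column 5 total 69, leaving 73 − 69 = 4 for the blank.
The known cells in row 1 total 49, leaving 73 − 49 = 24 for the blank.
The known cells in row 6 total 54, leaving 73 − 54 = 19 for the blank.
The known cells in column 1 total 74, leaving 73 − 74 = -1 for the blank.
The known cells in row 4 total 52, leaving 73 − 52 = 21 for the blank.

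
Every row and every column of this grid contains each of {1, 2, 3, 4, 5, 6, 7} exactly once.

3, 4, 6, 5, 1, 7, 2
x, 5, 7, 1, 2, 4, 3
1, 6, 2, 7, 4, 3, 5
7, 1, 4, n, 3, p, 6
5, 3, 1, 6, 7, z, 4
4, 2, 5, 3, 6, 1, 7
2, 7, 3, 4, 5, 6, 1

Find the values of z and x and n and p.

Cell (2,1): row 2 already has {1, 2, 3, 4, 5, 7} → 6.
At (row 5, col 6): row 5 already has {1, 3, 4, 5, 6, 7}, so the value is 2.
Cell (4,4): column 4 already has {1, 3, 4, 5, 6, 7} → 2.
For row 4, column 6: row 4 already has {1, 2, 3, 4, 6, 7}; that leaves 5.

z = 2, x = 6, n = 2, p = 5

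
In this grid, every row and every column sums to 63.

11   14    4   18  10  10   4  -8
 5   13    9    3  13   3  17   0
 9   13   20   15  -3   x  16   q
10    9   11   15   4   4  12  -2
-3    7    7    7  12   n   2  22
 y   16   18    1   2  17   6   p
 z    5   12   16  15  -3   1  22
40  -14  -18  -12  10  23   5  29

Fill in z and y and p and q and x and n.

z = -5, y = -4, p = 7, q = -7, x = 0, n = 9

The known cells in row 5 total 54, leaving 63 − 54 = 9 for the blank.
The known cells in row 7 total 68, leaving 63 − 68 = -5 for the blank.
The known cells in column 1 total 67, leaving 63 − 67 = -4 for the blank.
The known cells in row 6 total 56, leaving 63 − 56 = 7 for the blank.
The known cells in column 8 total 70, leaving 63 − 70 = -7 for the blank.
The known cells in row 3 total 63, leaving 63 − 63 = 0 for the blank.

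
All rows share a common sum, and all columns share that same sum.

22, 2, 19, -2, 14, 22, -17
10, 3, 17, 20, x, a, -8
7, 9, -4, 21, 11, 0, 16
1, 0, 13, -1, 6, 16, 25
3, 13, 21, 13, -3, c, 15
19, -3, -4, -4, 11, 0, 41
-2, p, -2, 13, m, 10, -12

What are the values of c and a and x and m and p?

c = -2, a = 14, x = 4, m = 17, p = 36

Rows 1 and 3 both sum to 60, so that's the common total.
Column 2: 2 + 3 + 9 + 0 + 13 − 3 = 24, so its missing entry is 60 − 24 = 36.
Row 7: -2 + 36 − 2 + 13 + 10 − 12 = 43, so its missing entry is 60 − 43 = 17.
Column 5: 14 + 11 + 6 − 3 + 11 + 17 = 56, so its missing entry is 60 − 56 = 4.
Row 2: 10 + 3 + 17 + 20 + 4 − 8 = 46, so its missing entry is 60 − 46 = 14.
Row 5: 3 + 13 + 21 + 13 − 3 + 15 = 62, so its missing entry is 60 − 62 = -2.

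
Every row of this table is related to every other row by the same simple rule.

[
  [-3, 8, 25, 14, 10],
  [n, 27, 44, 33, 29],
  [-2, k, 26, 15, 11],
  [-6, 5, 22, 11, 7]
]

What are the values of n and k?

n = 16, k = 9

The difference between any two rows is the same in every column — this is an addition table with the headers hidden.
Row 2 minus row 1 is 29 − 10 = 19, so its entry in column 1 is -3 + 19 = 16.
Row 3 minus row 1 is 11 − 10 = 1, so its entry in column 2 is 8 + 1 = 9.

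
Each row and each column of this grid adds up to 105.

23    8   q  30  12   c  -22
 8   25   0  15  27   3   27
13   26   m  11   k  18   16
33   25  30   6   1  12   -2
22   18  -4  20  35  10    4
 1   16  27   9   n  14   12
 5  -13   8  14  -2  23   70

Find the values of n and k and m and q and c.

Row 6: 1 + 16 + 27 + 9 + 14 + 12 = 79, so its missing entry is 105 − 79 = 26.
Column 5: 12 + 27 + 1 + 35 + 26 − 2 = 99, so its missing entry is 105 − 99 = 6.
Column 6: 3 + 18 + 12 + 10 + 14 + 23 = 80, so its missing entry is 105 − 80 = 25.
Row 1: 23 + 8 + 30 + 12 + 25 − 22 = 76, so its missing entry is 105 − 76 = 29.
Row 3: 13 + 26 + 11 + 6 + 18 + 16 = 90, so its missing entry is 105 − 90 = 15.

n = 26, k = 6, m = 15, q = 29, c = 25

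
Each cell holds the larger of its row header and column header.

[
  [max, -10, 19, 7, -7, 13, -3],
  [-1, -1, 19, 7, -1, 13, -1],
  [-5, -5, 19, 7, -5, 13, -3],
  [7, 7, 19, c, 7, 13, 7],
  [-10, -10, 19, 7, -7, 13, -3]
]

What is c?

max(7, 7) = 7.

7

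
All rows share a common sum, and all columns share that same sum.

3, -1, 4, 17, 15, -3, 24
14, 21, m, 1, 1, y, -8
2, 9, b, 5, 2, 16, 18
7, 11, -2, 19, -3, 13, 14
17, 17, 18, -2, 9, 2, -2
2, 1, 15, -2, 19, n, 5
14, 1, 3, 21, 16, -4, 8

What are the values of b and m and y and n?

b = 7, m = 14, y = 16, n = 19

Rows 1 and 4 both sum to 59, so that's the common total.
Row 6 has 2 + 1 + 15 − 2 + 19 + 5 = 40; the blank must be 59 − 40 = 19.
Column 6 has -3 + 16 + 13 + 2 + 19 − 4 = 43; the blank must be 59 − 43 = 16.
Row 2 has 14 + 21 + 1 + 1 + 16 − 8 = 45; the blank must be 59 − 45 = 14.
Row 3 has 2 + 9 + 5 + 2 + 16 + 18 = 52; the blank must be 59 − 52 = 7.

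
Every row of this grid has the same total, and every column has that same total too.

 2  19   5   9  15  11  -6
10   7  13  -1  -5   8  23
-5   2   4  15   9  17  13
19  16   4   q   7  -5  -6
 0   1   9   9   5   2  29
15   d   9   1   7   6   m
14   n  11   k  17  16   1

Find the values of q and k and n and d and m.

Rows 1 and 2 both sum to 55, so that's the common total.
The known cells in row 4 total 35, leaving 55 − 35 = 20 for the blank.
The known cells in column 7 total 54, leaving 55 − 54 = 1 for the blank.
The known cells in row 6 total 39, leaving 55 − 39 = 16 for the blank.
The known cells in column 2 total 61, leaving 55 − 61 = -6 for the blank.
The known cells in row 7 total 53, leaving 55 − 53 = 2 for the blank.

q = 20, k = 2, n = -6, d = 16, m = 1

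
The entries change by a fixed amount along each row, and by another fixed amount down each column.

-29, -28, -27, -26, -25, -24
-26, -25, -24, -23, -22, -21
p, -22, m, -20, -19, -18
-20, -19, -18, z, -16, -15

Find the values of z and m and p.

Along each row the entries change by 1 per step; down each column they change by 3.
Row 4: from -20 at column 1, stepping by 1 to column 4 gives -17.
Row 3: from -22 at column 2, stepping by 1 to column 3 gives -21.
Row 3: from -22 at column 2, stepping by 1 to column 1 gives -23.

z = -17, m = -21, p = -23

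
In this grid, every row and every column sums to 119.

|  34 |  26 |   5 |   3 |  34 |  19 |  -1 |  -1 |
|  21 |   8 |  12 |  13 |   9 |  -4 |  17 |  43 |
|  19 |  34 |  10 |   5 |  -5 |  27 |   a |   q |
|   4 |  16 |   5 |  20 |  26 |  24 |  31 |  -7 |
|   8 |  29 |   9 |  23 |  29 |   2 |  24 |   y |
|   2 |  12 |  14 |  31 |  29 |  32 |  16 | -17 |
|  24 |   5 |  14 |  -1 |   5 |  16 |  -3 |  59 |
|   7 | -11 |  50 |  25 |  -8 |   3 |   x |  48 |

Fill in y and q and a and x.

y = -5, q = -1, a = 30, x = 5

Row 8 has 7 − 11 + 50 + 25 − 8 + 3 + 48 = 114; the blank must be 119 − 114 = 5.
Column 7 has -1 + 17 + 31 + 24 + 16 − 3 + 5 = 89; the blank must be 119 − 89 = 30.
Row 5 has 8 + 29 + 9 + 23 + 29 + 2 + 24 = 124; the blank must be 119 − 124 = -5.
Row 3 has 19 + 34 + 10 + 5 − 5 + 27 + 30 = 120; the blank must be 119 − 120 = -1.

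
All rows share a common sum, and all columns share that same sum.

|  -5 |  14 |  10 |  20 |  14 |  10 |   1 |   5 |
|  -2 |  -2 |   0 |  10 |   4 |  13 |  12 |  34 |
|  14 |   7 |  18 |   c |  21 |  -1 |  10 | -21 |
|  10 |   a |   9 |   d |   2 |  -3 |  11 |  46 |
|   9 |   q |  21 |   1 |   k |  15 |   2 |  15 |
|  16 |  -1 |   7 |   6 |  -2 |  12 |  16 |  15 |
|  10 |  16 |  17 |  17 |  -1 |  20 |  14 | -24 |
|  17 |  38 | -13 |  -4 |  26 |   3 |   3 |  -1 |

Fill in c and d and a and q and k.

Rows 1 and 2 both sum to 69, so that's the common total.
Column 5 has 14 + 4 + 21 + 2 − 2 − 1 + 26 = 64; the blank must be 69 − 64 = 5.
Row 3 has 14 + 7 + 18 + 21 − 1 + 10 − 21 = 48; the blank must be 69 − 48 = 21.
Column 4 has 20 + 10 + 21 + 1 + 6 + 17 − 4 = 71; the blank must be 69 − 71 = -2.
Row 4 has 10 + 9 − 2 + 2 − 3 + 11 + 46 = 73; the blank must be 69 − 73 = -4.
Row 5 has 9 + 21 + 1 + 5 + 15 + 2 + 15 = 68; the blank must be 69 − 68 = 1.

c = 21, d = -2, a = -4, q = 1, k = 5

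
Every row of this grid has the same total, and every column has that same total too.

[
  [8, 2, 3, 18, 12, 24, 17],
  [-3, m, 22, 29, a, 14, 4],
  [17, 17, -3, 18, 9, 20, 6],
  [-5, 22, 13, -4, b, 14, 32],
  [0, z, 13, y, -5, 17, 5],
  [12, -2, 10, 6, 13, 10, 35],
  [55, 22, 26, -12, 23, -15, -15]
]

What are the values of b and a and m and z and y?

Rows 1 and 3 both sum to 84, so that's the common total.
The known cells in row 4 total 72, leaving 84 − 72 = 12 for the blank.
The known cells in column 4 total 55, leaving 84 − 55 = 29 for the blank.
The known cells in column 5 total 64, leaving 84 − 64 = 20 for the blank.
The known cells in row 2 total 86, leaving 84 − 86 = -2 for the blank.
The known cells in row 5 total 59, leaving 84 − 59 = 25 for the blank.

b = 12, a = 20, m = -2, z = 25, y = 29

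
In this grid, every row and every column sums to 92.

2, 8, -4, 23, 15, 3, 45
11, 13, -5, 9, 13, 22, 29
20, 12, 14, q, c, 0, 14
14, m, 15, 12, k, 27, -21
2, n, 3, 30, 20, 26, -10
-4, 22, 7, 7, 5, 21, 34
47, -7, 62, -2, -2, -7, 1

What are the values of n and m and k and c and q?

n = 21, m = 23, k = 22, c = 19, q = 13

Column 4: 23 + 9 + 12 + 30 + 7 − 2 = 79, so its missing entry is 92 − 79 = 13.
Row 3: 20 + 12 + 14 + 13 + 0 + 14 = 73, so its missing entry is 92 − 73 = 19.
Column 5: 15 + 13 + 19 + 20 + 5 − 2 = 70, so its missing entry is 92 − 70 = 22.
Row 4: 14 + 15 + 12 + 22 + 27 − 21 = 69, so its missing entry is 92 − 69 = 23.
Row 5: 2 + 3 + 30 + 20 + 26 − 10 = 71, so its missing entry is 92 − 71 = 21.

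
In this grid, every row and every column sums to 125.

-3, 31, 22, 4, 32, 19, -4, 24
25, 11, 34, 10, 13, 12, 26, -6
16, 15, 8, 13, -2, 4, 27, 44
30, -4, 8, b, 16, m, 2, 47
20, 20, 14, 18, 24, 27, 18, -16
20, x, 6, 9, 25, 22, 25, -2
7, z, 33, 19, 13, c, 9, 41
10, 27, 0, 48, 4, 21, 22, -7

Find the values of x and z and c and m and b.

The known cells in row 6 total 105, leaving 125 − 105 = 20 for the blank.
The known cells in column 2 total 120, leaving 125 − 120 = 5 for the blank.
The known cells in row 7 total 127, leaving 125 − 127 = -2 for the blank.
The known cells in column 4 total 121, leaving 125 − 121 = 4 for the blank.
The known cells in row 4 total 103, leaving 125 − 103 = 22 for the blank.

x = 20, z = 5, c = -2, m = 22, b = 4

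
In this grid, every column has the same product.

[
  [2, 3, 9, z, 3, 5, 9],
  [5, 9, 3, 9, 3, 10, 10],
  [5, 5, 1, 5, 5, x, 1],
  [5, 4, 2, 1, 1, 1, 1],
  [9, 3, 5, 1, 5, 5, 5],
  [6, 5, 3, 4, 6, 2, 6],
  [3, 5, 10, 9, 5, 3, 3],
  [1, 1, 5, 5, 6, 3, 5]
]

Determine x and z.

x = 9, z = 5

Columns 1 and 5 each multiply to 40500, so every column has product 40500.
Column 6: 5×10×1×5×2×3×3 = 4500, so the missing entry is 40500 ÷ 4500 = 9.
Column 4: 9×5×1×1×4×9×5 = 8100, so the missing entry is 40500 ÷ 8100 = 5.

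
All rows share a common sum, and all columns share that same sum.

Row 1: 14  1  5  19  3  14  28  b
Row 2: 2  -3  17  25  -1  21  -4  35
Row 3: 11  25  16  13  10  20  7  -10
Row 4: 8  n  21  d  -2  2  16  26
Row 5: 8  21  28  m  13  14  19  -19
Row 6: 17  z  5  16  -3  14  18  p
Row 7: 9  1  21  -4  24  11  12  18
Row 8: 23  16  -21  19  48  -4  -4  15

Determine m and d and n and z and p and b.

Rows 2 and 3 both sum to 92, so that's the common total.
Row 1: 14 + 1 + 5 + 19 + 3 + 14 + 28 = 84, so its missing entry is 92 − 84 = 8.
Row 5: 8 + 21 + 28 + 13 + 14 + 19 − 19 = 84, so its missing entry is 92 − 84 = 8.
Column 8: 8 + 35 − 10 + 26 − 19 + 18 + 15 = 73, so its missing entry is 92 − 73 = 19.
Row 6: 17 + 5 + 16 − 3 + 14 + 18 + 19 = 86, so its missing entry is 92 − 86 = 6.
Column 2: 1 − 3 + 25 + 21 + 6 + 1 + 16 = 67, so its missing entry is 92 − 67 = 25.
Row 4: 8 + 25 + 21 − 2 + 2 + 16 + 26 = 96, so its missing entry is 92 − 96 = -4.

m = 8, d = -4, n = 25, z = 6, p = 19, b = 8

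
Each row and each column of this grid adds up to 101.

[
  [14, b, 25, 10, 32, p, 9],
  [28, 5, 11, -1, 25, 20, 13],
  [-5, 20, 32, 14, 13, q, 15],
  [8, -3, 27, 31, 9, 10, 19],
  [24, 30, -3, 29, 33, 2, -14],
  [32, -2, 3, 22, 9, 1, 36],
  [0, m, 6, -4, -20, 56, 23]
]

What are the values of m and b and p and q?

Row 7: 0 + 6 − 4 − 20 + 56 + 23 = 61, so its missing entry is 101 − 61 = 40.
Column 2: 5 + 20 − 3 + 30 − 2 + 40 = 90, so its missing entry is 101 − 90 = 11.
Row 3: -5 + 20 + 32 + 14 + 13 + 15 = 89, so its missing entry is 101 − 89 = 12.
Row 1: 14 + 11 + 25 + 10 + 32 + 9 = 101, so its missing entry is 101 − 101 = 0.

m = 40, b = 11, p = 0, q = 12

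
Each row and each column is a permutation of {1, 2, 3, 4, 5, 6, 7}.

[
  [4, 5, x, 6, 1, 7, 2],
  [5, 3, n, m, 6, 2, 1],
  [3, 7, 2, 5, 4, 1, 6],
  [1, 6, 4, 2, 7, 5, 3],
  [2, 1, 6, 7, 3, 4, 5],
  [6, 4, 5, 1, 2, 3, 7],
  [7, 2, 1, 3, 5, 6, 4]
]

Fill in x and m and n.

x = 3, m = 4, n = 7

At (row 1, col 3): row 1 already has {1, 2, 4, 5, 6, 7}, so the value is 3.
For row 2, column 3: column 3 already has {1, 2, 3, 4, 5, 6}; that leaves 7.
For row 2, column 4: row 2 already has {1, 2, 3, 5, 6, 7}; that leaves 4.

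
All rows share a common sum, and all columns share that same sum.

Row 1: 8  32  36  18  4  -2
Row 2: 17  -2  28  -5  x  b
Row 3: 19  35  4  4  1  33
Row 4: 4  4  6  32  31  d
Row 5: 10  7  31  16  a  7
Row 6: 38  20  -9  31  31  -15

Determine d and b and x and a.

Rows 1 and 3 both sum to 96, so that's the common total.
The known cells in row 5 total 71, leaving 96 − 71 = 25 for the blank.
The known cells in column 5 total 92, leaving 96 − 92 = 4 for the blank.
The known cells in row 4 total 77, leaving 96 − 77 = 19 for the blank.
The known cells in row 2 total 42, leaving 96 − 42 = 54 for the blank.

d = 19, b = 54, x = 4, a = 25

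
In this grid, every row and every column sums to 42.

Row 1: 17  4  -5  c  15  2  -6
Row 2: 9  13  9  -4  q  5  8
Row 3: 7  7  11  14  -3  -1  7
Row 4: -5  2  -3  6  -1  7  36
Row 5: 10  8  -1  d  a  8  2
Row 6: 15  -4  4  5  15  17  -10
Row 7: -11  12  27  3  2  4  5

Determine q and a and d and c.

q = 2, a = 12, d = 3, c = 15

Row 1 has 17 + 4 − 5 + 15 + 2 − 6 = 27; the blank must be 42 − 27 = 15.
Row 2 has 9 + 13 + 9 − 4 + 5 + 8 = 40; the blank must be 42 − 40 = 2.
Column 5 has 15 + 2 − 3 − 1 + 15 + 2 = 30; the blank must be 42 − 30 = 12.
Row 5 has 10 + 8 − 1 + 12 + 8 + 2 = 39; the blank must be 42 − 39 = 3.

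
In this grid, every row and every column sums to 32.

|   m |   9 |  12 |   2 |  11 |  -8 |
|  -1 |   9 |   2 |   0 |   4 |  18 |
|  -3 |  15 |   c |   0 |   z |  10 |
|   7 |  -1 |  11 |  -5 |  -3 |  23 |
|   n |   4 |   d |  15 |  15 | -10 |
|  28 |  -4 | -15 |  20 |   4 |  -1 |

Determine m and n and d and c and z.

m = 6, n = -5, d = 13, c = 9, z = 1

Column 5 has 11 + 4 − 3 + 15 + 4 = 31; the blank must be 32 − 31 = 1.
Row 1 has 9 + 12 + 2 + 11 − 8 = 26; the blank must be 32 − 26 = 6.
Column 1 has 6 − 1 − 3 + 7 + 28 = 37; the blank must be 32 − 37 = -5.
Row 5 has -5 + 4 + 15 + 15 − 10 = 19; the blank must be 32 − 19 = 13.
Row 3 has -3 + 15 + 0 + 1 + 10 = 23; the blank must be 32 − 23 = 9.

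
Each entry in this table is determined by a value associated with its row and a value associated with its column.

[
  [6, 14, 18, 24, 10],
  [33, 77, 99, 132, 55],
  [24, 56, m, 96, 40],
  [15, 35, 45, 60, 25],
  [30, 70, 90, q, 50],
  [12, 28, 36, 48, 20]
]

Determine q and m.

q = 120, m = 72

Each row is a constant multiple of every other row — this is a multiplication table with the headers hidden.
Row 5 is 30/6 = 5/1 times row 1, so its entry in column 4 is 24 × 5/1 = 120.
Row 3 is 24/6 = 4/1 times row 1, so its entry in column 3 is 18 × 4/1 = 72.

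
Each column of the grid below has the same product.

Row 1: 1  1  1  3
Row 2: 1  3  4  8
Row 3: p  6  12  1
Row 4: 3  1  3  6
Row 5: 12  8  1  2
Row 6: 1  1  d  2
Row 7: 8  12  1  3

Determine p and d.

Columns 2 and 4 each multiply to 1728, so every column has product 1728.
Column 1: 1×1×3×12×1×8 = 288, so the missing entry is 1728 ÷ 288 = 6.
Column 3: 1×4×12×3×1×1 = 144, so the missing entry is 1728 ÷ 144 = 12.

p = 6, d = 12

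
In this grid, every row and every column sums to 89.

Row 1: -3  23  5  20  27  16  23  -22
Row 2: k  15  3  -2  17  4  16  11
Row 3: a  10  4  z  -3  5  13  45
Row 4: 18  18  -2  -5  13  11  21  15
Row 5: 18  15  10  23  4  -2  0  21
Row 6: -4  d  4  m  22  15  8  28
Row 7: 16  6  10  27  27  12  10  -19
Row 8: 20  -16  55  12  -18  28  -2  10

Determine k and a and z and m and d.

k = 25, a = -1, z = 16, m = -2, d = 18

The known cells in column 2 total 71, leaving 89 − 71 = 18 for the blank.
The known cells in row 6 total 91, leaving 89 − 91 = -2 for the blank.
The known cells in column 4 total 73, leaving 89 − 73 = 16 for the blank.
The known cells in row 3 total 90, leaving 89 − 90 = -1 for the blank.
The known cells in row 2 total 64, leaving 89 − 64 = 25 for the blank.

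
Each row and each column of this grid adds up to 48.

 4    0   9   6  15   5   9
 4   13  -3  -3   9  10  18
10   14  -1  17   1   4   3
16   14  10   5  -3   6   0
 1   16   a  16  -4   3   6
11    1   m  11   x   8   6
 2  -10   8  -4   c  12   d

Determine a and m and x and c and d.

Row 5: 1 + 16 + 16 − 4 + 3 + 6 = 38, so its missing entry is 48 − 38 = 10.
Column 7: 9 + 18 + 3 + 0 + 6 + 6 = 42, so its missing entry is 48 − 42 = 6.
Row 7: 2 − 10 + 8 − 4 + 12 + 6 = 14, so its missing entry is 48 − 14 = 34.
Column 5: 15 + 9 + 1 − 3 − 4 + 34 = 52, so its missing entry is 48 − 52 = -4.
Row 6: 11 + 1 + 11 − 4 + 8 + 6 = 33, so its missing entry is 48 − 33 = 15.

a = 10, m = 15, x = -4, c = 34, d = 6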